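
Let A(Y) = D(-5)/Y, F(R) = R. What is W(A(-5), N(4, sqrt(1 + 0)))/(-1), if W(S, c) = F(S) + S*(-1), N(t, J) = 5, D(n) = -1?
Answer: 0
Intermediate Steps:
A(Y) = -1/Y
W(S, c) = 0 (W(S, c) = S + S*(-1) = S - S = 0)
W(A(-5), N(4, sqrt(1 + 0)))/(-1) = 0/(-1) = 0*(-1) = 0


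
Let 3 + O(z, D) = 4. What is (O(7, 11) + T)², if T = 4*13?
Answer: 2809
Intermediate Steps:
O(z, D) = 1 (O(z, D) = -3 + 4 = 1)
T = 52
(O(7, 11) + T)² = (1 + 52)² = 53² = 2809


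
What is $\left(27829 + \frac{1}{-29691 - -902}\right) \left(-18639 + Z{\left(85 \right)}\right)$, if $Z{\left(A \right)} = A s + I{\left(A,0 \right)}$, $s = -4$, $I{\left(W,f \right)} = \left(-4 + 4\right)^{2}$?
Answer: $- \frac{15205387969320}{28789} \approx -5.2817 \cdot 10^{8}$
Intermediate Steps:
$I{\left(W,f \right)} = 0$ ($I{\left(W,f \right)} = 0^{2} = 0$)
$Z{\left(A \right)} = - 4 A$ ($Z{\left(A \right)} = A \left(-4\right) + 0 = - 4 A + 0 = - 4 A$)
$\left(27829 + \frac{1}{-29691 - -902}\right) \left(-18639 + Z{\left(85 \right)}\right) = \left(27829 + \frac{1}{-29691 - -902}\right) \left(-18639 - 340\right) = \left(27829 + \frac{1}{-29691 + \left(960 - 58\right)}\right) \left(-18639 - 340\right) = \left(27829 + \frac{1}{-29691 + 902}\right) \left(-18979\right) = \left(27829 + \frac{1}{-28789}\right) \left(-18979\right) = \left(27829 - \frac{1}{28789}\right) \left(-18979\right) = \frac{801169080}{28789} \left(-18979\right) = - \frac{15205387969320}{28789}$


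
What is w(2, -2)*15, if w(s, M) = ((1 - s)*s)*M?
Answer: 60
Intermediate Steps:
w(s, M) = M*s*(1 - s) (w(s, M) = (s*(1 - s))*M = M*s*(1 - s))
w(2, -2)*15 = -2*2*(1 - 1*2)*15 = -2*2*(1 - 2)*15 = -2*2*(-1)*15 = 4*15 = 60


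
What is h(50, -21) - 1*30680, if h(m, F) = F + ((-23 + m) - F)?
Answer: -30653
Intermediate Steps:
h(m, F) = -23 + m (h(m, F) = F + (-23 + m - F) = -23 + m)
h(50, -21) - 1*30680 = (-23 + 50) - 1*30680 = 27 - 30680 = -30653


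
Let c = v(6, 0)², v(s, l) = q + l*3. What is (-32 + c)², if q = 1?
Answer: 961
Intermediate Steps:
v(s, l) = 1 + 3*l (v(s, l) = 1 + l*3 = 1 + 3*l)
c = 1 (c = (1 + 3*0)² = (1 + 0)² = 1² = 1)
(-32 + c)² = (-32 + 1)² = (-31)² = 961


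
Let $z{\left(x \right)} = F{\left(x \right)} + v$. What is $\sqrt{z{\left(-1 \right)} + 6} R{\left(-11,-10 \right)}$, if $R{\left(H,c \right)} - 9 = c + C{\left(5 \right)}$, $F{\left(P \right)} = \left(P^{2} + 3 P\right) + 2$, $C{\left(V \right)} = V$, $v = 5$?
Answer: $4 \sqrt{11} \approx 13.266$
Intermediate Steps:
$F{\left(P \right)} = 2 + P^{2} + 3 P$
$R{\left(H,c \right)} = 14 + c$ ($R{\left(H,c \right)} = 9 + \left(c + 5\right) = 9 + \left(5 + c\right) = 14 + c$)
$z{\left(x \right)} = 7 + x^{2} + 3 x$ ($z{\left(x \right)} = \left(2 + x^{2} + 3 x\right) + 5 = 7 + x^{2} + 3 x$)
$\sqrt{z{\left(-1 \right)} + 6} R{\left(-11,-10 \right)} = \sqrt{\left(7 + \left(-1\right)^{2} + 3 \left(-1\right)\right) + 6} \left(14 - 10\right) = \sqrt{\left(7 + 1 - 3\right) + 6} \cdot 4 = \sqrt{5 + 6} \cdot 4 = \sqrt{11} \cdot 4 = 4 \sqrt{11}$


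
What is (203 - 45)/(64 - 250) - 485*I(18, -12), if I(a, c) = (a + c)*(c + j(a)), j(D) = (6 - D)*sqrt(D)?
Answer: 3247481/93 + 104760*sqrt(2) ≈ 1.8307e+5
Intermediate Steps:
j(D) = sqrt(D)*(6 - D)
I(a, c) = (a + c)*(c + sqrt(a)*(6 - a))
(203 - 45)/(64 - 250) - 485*I(18, -12) = (203 - 45)/(64 - 250) - 485*((-12)**2 + 18*(-12) + 18**(3/2)*(6 - 1*18) - 1*(-12)*sqrt(18)*(-6 + 18)) = 158/(-186) - 485*(144 - 216 + (54*sqrt(2))*(6 - 18) - 1*(-12)*3*sqrt(2)*12) = 158*(-1/186) - 485*(144 - 216 + (54*sqrt(2))*(-12) + 432*sqrt(2)) = -79/93 - 485*(144 - 216 - 648*sqrt(2) + 432*sqrt(2)) = -79/93 - 485*(-72 - 216*sqrt(2)) = -79/93 + (34920 + 104760*sqrt(2)) = 3247481/93 + 104760*sqrt(2)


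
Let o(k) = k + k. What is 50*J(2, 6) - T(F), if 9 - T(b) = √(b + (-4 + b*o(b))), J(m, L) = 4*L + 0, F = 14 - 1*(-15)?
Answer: 1191 + √1707 ≈ 1232.3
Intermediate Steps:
o(k) = 2*k
F = 29 (F = 14 + 15 = 29)
J(m, L) = 4*L
T(b) = 9 - √(-4 + b + 2*b²) (T(b) = 9 - √(b + (-4 + b*(2*b))) = 9 - √(b + (-4 + 2*b²)) = 9 - √(-4 + b + 2*b²))
50*J(2, 6) - T(F) = 50*(4*6) - (9 - √(-4 + 29 + 2*29²)) = 50*24 - (9 - √(-4 + 29 + 2*841)) = 1200 - (9 - √(-4 + 29 + 1682)) = 1200 - (9 - √1707) = 1200 + (-9 + √1707) = 1191 + √1707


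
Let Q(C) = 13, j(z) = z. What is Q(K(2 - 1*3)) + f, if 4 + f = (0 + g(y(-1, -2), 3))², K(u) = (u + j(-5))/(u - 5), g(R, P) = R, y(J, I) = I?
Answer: 13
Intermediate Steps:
K(u) = 1 (K(u) = (u - 5)/(u - 5) = (-5 + u)/(-5 + u) = 1)
f = 0 (f = -4 + (0 - 2)² = -4 + (-2)² = -4 + 4 = 0)
Q(K(2 - 1*3)) + f = 13 + 0 = 13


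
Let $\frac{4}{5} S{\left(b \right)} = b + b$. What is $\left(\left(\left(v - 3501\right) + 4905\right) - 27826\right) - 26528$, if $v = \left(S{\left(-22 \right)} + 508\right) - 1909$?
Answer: $-54406$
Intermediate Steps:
$S{\left(b \right)} = \frac{5 b}{2}$ ($S{\left(b \right)} = \frac{5 \left(b + b\right)}{4} = \frac{5 \cdot 2 b}{4} = \frac{5 b}{2}$)
$v = -1456$ ($v = \left(\frac{5}{2} \left(-22\right) + 508\right) - 1909 = \left(-55 + 508\right) - 1909 = 453 - 1909 = -1456$)
$\left(\left(\left(v - 3501\right) + 4905\right) - 27826\right) - 26528 = \left(\left(\left(-1456 - 3501\right) + 4905\right) - 27826\right) - 26528 = \left(\left(-4957 + 4905\right) - 27826\right) - 26528 = \left(-52 - 27826\right) - 26528 = -27878 - 26528 = -54406$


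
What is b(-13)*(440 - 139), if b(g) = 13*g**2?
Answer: 661297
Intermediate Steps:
b(-13)*(440 - 139) = (13*(-13)**2)*(440 - 139) = (13*169)*301 = 2197*301 = 661297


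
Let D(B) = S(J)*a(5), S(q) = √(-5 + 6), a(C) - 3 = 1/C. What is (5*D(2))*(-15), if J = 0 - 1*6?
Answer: -240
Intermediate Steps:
a(C) = 3 + 1/C
J = -6 (J = 0 - 6 = -6)
S(q) = 1 (S(q) = √1 = 1)
D(B) = 16/5 (D(B) = 1*(3 + 1/5) = 1*(3 + ⅕) = 1*(16/5) = 16/5)
(5*D(2))*(-15) = (5*(16/5))*(-15) = 16*(-15) = -240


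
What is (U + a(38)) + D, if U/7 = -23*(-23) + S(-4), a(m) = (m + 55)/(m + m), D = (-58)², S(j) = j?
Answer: 535057/76 ≈ 7040.2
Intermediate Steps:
D = 3364
a(m) = (55 + m)/(2*m) (a(m) = (55 + m)/((2*m)) = (55 + m)*(1/(2*m)) = (55 + m)/(2*m))
U = 3675 (U = 7*(-23*(-23) - 4) = 7*(529 - 4) = 7*525 = 3675)
(U + a(38)) + D = (3675 + (½)*(55 + 38)/38) + 3364 = (3675 + (½)*(1/38)*93) + 3364 = (3675 + 93/76) + 3364 = 279393/76 + 3364 = 535057/76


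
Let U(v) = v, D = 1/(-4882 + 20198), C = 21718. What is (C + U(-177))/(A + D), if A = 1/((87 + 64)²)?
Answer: 7522550518756/38117 ≈ 1.9735e+8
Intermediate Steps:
D = 1/15316 ≈ 6.5291e-5
A = 1/22801 (A = 1/(151²) = 1/22801 ≈ 4.3858e-5)
(C + U(-177))/(A + D) = (21718 - 177)/(1/22801 + 1/15316) = 21541/(38117/349220116) = 21541*(349220116/38117) = 7522550518756/38117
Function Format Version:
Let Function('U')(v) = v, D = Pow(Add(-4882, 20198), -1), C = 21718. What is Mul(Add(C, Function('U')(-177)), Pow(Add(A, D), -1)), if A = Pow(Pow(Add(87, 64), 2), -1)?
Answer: Rational(7522550518756, 38117) ≈ 1.9735e+8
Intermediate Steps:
D = Rational(1, 15316) (D = Pow(15316, -1) = Rational(1, 15316) ≈ 6.5291e-5)
A = Rational(1, 22801) (A = Pow(Pow(151, 2), -1) = Pow(22801, -1) = Rational(1, 22801) ≈ 4.3858e-5)
Mul(Add(C, Function('U')(-177)), Pow(Add(A, D), -1)) = Mul(Add(21718, -177), Pow(Add(Rational(1, 22801), Rational(1, 15316)), -1)) = Mul(21541, Pow(Rational(38117, 349220116), -1)) = Mul(21541, Rational(349220116, 38117)) = Rational(7522550518756, 38117)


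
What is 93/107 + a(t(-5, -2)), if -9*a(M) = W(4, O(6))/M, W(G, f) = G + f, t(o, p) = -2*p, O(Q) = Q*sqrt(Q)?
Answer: 730/963 - sqrt(6)/6 ≈ 0.34980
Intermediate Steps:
O(Q) = Q**(3/2)
a(M) = -(4 + 6*sqrt(6))/(9*M) (a(M) = -(4 + 6**(3/2))/(9*M) = -(4 + 6*sqrt(6))/(9*M))
93/107 + a(t(-5, -2)) = 93/107 + 2*(-2 - 3*sqrt(6))/(9*((-2*(-2)))) = 93*(1/107) + (2/9)*(-2 - 3*sqrt(6))/4 = 93/107 + (2/9)*(1/4)*(-2 - 3*sqrt(6)) = 93/107 + (-1/9 - sqrt(6)/6) = 730/963 - sqrt(6)/6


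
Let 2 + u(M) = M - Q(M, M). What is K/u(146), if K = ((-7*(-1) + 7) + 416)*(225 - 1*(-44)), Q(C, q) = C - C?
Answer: 57835/72 ≈ 803.26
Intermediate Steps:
Q(C, q) = 0
u(M) = -2 + M (u(M) = -2 + (M - 1*0) = -2 + (M + 0) = -2 + M)
K = 115670 (K = ((7 + 7) + 416)*(225 + 44) = (14 + 416)*269 = 430*269 = 115670)
K/u(146) = 115670/(-2 + 146) = 115670/144 = 115670*(1/144) = 57835/72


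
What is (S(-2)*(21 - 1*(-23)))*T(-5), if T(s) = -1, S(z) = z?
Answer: 88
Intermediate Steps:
(S(-2)*(21 - 1*(-23)))*T(-5) = -2*(21 - 1*(-23))*(-1) = -2*(21 + 23)*(-1) = -2*44*(-1) = -88*(-1) = 88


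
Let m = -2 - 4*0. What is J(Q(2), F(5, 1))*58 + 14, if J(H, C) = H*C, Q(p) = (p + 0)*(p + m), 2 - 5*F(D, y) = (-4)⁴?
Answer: 14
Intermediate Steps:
m = -2 (m = -2 + 0 = -2)
F(D, y) = -254/5 (F(D, y) = ⅖ - ⅕*(-4)⁴ = ⅖ - ⅕*256 = ⅖ - 256/5 = -254/5)
Q(p) = p*(-2 + p) (Q(p) = (p + 0)*(p - 2) = p*(-2 + p))
J(H, C) = C*H
J(Q(2), F(5, 1))*58 + 14 = -508*(-2 + 2)/5*58 + 14 = -508*0/5*58 + 14 = -254/5*0*58 + 14 = 0*58 + 14 = 0 + 14 = 14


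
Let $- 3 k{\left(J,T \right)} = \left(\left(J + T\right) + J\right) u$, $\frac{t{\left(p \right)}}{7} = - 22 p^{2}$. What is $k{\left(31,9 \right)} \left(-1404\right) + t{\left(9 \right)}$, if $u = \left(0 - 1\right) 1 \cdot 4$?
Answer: $-145386$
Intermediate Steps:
$t{\left(p \right)} = - 154 p^{2}$ ($t{\left(p \right)} = 7 \left(- 22 p^{2}\right) = - 154 p^{2}$)
$u = -4$ ($u = \left(-1\right) 1 \cdot 4 = \left(-1\right) 4 = -4$)
$k{\left(J,T \right)} = \frac{4 T}{3} + \frac{8 J}{3}$ ($k{\left(J,T \right)} = - \frac{\left(\left(J + T\right) + J\right) \left(-4\right)}{3} = - \frac{\left(T + 2 J\right) \left(-4\right)}{3} = - \frac{- 8 J - 4 T}{3} = \frac{4 T}{3} + \frac{8 J}{3}$)
$k{\left(31,9 \right)} \left(-1404\right) + t{\left(9 \right)} = \left(\frac{4}{3} \cdot 9 + \frac{8}{3} \cdot 31\right) \left(-1404\right) - 154 \cdot 9^{2} = \left(12 + \frac{248}{3}\right) \left(-1404\right) - 12474 = \frac{284}{3} \left(-1404\right) - 12474 = -132912 - 12474 = -145386$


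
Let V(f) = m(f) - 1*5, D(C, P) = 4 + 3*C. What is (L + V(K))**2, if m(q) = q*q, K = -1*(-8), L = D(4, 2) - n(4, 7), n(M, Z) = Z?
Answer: 4624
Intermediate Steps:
L = 9 (L = (4 + 3*4) - 1*7 = (4 + 12) - 7 = 16 - 7 = 9)
K = 8
m(q) = q**2
V(f) = -5 + f**2 (V(f) = f**2 - 1*5 = f**2 - 5 = -5 + f**2)
(L + V(K))**2 = (9 + (-5 + 8**2))**2 = (9 + (-5 + 64))**2 = (9 + 59)**2 = 68**2 = 4624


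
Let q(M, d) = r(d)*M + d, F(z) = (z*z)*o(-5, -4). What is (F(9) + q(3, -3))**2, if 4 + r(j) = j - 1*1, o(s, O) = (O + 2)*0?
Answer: 729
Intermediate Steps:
o(s, O) = 0 (o(s, O) = (2 + O)*0 = 0)
r(j) = -5 + j (r(j) = -4 + (j - 1*1) = -4 + (j - 1) = -4 + (-1 + j) = -5 + j)
F(z) = 0 (F(z) = (z*z)*0 = z**2*0 = 0)
q(M, d) = d + M*(-5 + d) (q(M, d) = (-5 + d)*M + d = M*(-5 + d) + d = d + M*(-5 + d))
(F(9) + q(3, -3))**2 = (0 + (-3 + 3*(-5 - 3)))**2 = (0 + (-3 + 3*(-8)))**2 = (0 + (-3 - 24))**2 = (0 - 27)**2 = (-27)**2 = 729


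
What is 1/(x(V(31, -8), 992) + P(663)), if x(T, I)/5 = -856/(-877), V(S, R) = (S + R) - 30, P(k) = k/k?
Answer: 877/5157 ≈ 0.17006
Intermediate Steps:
P(k) = 1
V(S, R) = -30 + R + S (V(S, R) = (R + S) - 30 = -30 + R + S)
x(T, I) = 4280/877 (x(T, I) = 5*(-856/(-877)) = 5*(-856*(-1/877)) = 5*(856/877) = 4280/877)
1/(x(V(31, -8), 992) + P(663)) = 1/(4280/877 + 1) = 1/(5157/877) = 877/5157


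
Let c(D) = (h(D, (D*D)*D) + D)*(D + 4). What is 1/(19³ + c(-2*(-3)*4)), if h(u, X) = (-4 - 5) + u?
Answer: 1/7951 ≈ 0.00012577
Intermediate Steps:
h(u, X) = -9 + u
c(D) = (-9 + 2*D)*(4 + D) (c(D) = ((-9 + D) + D)*(D + 4) = (-9 + 2*D)*(4 + D))
1/(19³ + c(-2*(-3)*4)) = 1/(19³ + (-36 - (-2*(-3))*4 + 2*(-2*(-3)*4)²)) = 1/(6859 + (-36 - 6*4 + 2*(6*4)²)) = 1/(6859 + (-36 - 1*24 + 2*24²)) = 1/(6859 + (-36 - 24 + 2*576)) = 1/(6859 + (-36 - 24 + 1152)) = 1/(6859 + 1092) = 1/7951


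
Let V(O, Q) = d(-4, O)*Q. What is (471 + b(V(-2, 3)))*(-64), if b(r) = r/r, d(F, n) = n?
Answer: -30208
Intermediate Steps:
V(O, Q) = O*Q
b(r) = 1
(471 + b(V(-2, 3)))*(-64) = (471 + 1)*(-64) = 472*(-64) = -30208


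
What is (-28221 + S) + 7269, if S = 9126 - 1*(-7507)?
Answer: -4319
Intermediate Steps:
S = 16633 (S = 9126 + 7507 = 16633)
(-28221 + S) + 7269 = (-28221 + 16633) + 7269 = -11588 + 7269 = -4319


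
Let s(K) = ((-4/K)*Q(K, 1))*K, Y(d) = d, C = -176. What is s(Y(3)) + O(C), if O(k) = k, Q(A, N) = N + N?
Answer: -184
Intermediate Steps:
Q(A, N) = 2*N
s(K) = -8 (s(K) = ((-4/K)*(2*1))*K = (-4/K*2)*K = (-8/K)*K = -8)
s(Y(3)) + O(C) = -8 - 176 = -184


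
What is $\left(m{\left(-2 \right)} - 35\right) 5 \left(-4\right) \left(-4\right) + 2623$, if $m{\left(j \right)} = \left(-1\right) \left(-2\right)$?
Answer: $-17$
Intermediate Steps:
$m{\left(j \right)} = 2$
$\left(m{\left(-2 \right)} - 35\right) 5 \left(-4\right) \left(-4\right) + 2623 = \left(2 - 35\right) 5 \left(-4\right) \left(-4\right) + 2623 = - 33 \left(\left(-20\right) \left(-4\right)\right) + 2623 = \left(-33\right) 80 + 2623 = -2640 + 2623 = -17$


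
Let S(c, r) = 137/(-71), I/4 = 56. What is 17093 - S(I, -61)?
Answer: 1213740/71 ≈ 17095.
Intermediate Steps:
I = 224 (I = 4*56 = 224)
S(c, r) = -137/71 (S(c, r) = 137*(-1/71) = -137/71)
17093 - S(I, -61) = 17093 - 1*(-137/71) = 17093 + 137/71 = 1213740/71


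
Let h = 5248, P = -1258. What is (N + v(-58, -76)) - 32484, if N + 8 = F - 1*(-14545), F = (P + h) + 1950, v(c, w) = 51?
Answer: -11956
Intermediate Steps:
F = 5940 (F = (-1258 + 5248) + 1950 = 3990 + 1950 = 5940)
N = 20477 (N = -8 + (5940 - 1*(-14545)) = -8 + (5940 + 14545) = -8 + 20485 = 20477)
(N + v(-58, -76)) - 32484 = (20477 + 51) - 32484 = 20528 - 32484 = -11956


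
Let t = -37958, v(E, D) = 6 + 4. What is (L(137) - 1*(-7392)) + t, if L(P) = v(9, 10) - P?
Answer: -30693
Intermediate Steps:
v(E, D) = 10
L(P) = 10 - P
(L(137) - 1*(-7392)) + t = ((10 - 1*137) - 1*(-7392)) - 37958 = ((10 - 137) + 7392) - 37958 = (-127 + 7392) - 37958 = 7265 - 37958 = -30693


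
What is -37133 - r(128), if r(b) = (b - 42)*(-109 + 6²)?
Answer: -30855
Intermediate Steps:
r(b) = 3066 - 73*b (r(b) = (-42 + b)*(-109 + 36) = (-42 + b)*(-73) = 3066 - 73*b)
-37133 - r(128) = -37133 - (3066 - 73*128) = -37133 - (3066 - 9344) = -37133 - 1*(-6278) = -37133 + 6278 = -30855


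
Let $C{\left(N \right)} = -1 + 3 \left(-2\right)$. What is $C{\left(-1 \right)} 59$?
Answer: $-413$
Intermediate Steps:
$C{\left(N \right)} = -7$ ($C{\left(N \right)} = -1 - 6 = -7$)
$C{\left(-1 \right)} 59 = \left(-7\right) 59 = -413$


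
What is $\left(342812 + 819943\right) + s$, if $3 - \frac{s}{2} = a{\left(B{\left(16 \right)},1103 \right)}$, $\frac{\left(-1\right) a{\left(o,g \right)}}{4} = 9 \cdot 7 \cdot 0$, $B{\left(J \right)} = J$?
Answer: $1162761$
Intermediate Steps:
$a{\left(o,g \right)} = 0$ ($a{\left(o,g \right)} = - 4 \cdot 9 \cdot 7 \cdot 0 = - 4 \cdot 63 \cdot 0 = \left(-4\right) 0 = 0$)
$s = 6$ ($s = 6 - 0 = 6 + 0 = 6$)
$\left(342812 + 819943\right) + s = \left(342812 + 819943\right) + 6 = 1162755 + 6 = 1162761$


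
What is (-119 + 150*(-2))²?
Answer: 175561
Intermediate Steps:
(-119 + 150*(-2))² = (-119 - 300)² = (-419)² = 175561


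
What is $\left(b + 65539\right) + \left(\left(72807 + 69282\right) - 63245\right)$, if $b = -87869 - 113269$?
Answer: $-56755$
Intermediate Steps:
$b = -201138$ ($b = -87869 - 113269 = -201138$)
$\left(b + 65539\right) + \left(\left(72807 + 69282\right) - 63245\right) = \left(-201138 + 65539\right) + \left(\left(72807 + 69282\right) - 63245\right) = -135599 + \left(142089 - 63245\right) = -135599 + 78844 = -56755$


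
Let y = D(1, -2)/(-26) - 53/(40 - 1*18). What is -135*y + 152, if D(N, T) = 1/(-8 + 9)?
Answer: 68986/143 ≈ 482.42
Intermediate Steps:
D(N, T) = 1 (D(N, T) = 1/1 = 1)
y = -350/143 (y = 1/(-26) - 53/(40 - 1*18) = 1*(-1/26) - 53/(40 - 18) = -1/26 - 53/22 = -350/143 ≈ -2.4476)
-135*y + 152 = -135*(-350/143) + 152 = 47250/143 + 152 = 68986/143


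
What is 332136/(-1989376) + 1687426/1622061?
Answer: 352272491735/403361152992 ≈ 0.87334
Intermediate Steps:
332136/(-1989376) + 1687426/1622061 = 332136*(-1/1989376) + 1687426*(1/1622061) = -41517/248672 + 1687426/1622061 = 352272491735/403361152992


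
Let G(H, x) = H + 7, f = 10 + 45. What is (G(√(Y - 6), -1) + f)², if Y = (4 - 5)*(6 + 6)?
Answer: 3826 + 372*I*√2 ≈ 3826.0 + 526.09*I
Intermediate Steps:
f = 55
Y = -12 (Y = -1*12 = -12)
G(H, x) = 7 + H
(G(√(Y - 6), -1) + f)² = ((7 + √(-12 - 6)) + 55)² = ((7 + √(-18)) + 55)² = ((7 + 3*I*√2) + 55)² = (62 + 3*I*√2)²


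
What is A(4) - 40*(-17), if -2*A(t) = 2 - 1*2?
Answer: 680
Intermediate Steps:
A(t) = 0 (A(t) = -(2 - 1*2)/2 = -(2 - 2)/2 = -½*0 = 0)
A(4) - 40*(-17) = 0 - 40*(-17) = 0 + 680 = 680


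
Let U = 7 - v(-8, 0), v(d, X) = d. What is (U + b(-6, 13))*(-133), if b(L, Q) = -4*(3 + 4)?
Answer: 1729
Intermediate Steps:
b(L, Q) = -28 (b(L, Q) = -4*7 = -28)
U = 15 (U = 7 - 1*(-8) = 7 + 8 = 15)
(U + b(-6, 13))*(-133) = (15 - 28)*(-133) = -13*(-133) = 1729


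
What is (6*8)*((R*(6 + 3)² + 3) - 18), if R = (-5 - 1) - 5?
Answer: -43488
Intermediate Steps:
R = -11 (R = -6 - 5 = -11)
(6*8)*((R*(6 + 3)² + 3) - 18) = (6*8)*((-11*(6 + 3)² + 3) - 18) = 48*((-11*9² + 3) - 18) = 48*((-11*81 + 3) - 18) = 48*((-891 + 3) - 18) = 48*(-888 - 18) = 48*(-906) = -43488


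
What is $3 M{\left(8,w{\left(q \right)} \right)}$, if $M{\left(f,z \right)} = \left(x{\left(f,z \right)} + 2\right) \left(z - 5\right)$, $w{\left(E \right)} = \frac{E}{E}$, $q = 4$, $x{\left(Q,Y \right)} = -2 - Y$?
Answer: $12$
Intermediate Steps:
$w{\left(E \right)} = 1$
$M{\left(f,z \right)} = - z \left(-5 + z\right)$ ($M{\left(f,z \right)} = \left(\left(-2 - z\right) + 2\right) \left(z - 5\right) = - z \left(-5 + z\right)$)
$3 M{\left(8,w{\left(q \right)} \right)} = 3 \cdot 1 \left(5 - 1\right) = 3 \cdot 1 \cdot 4 = 3 \cdot 4 = 12$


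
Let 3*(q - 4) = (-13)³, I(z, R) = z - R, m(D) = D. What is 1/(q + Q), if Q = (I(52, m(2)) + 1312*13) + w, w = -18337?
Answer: -3/5878 ≈ -0.00051038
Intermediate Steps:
Q = -1231 (Q = ((52 - 1*2) + 1312*13) - 18337 = ((52 - 2) + 17056) - 18337 = (50 + 17056) - 18337 = 17106 - 18337 = -1231)
q = -2185/3 (q = 4 + (⅓)*(-13)³ = 4 + (⅓)*(-2197) = 4 - 2197/3 = -2185/3 ≈ -728.33)
1/(q + Q) = 1/(-2185/3 - 1231) = 1/(-5878/3) = -3/5878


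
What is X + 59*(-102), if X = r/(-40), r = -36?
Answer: -60171/10 ≈ -6017.1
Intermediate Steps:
X = 9/10 (X = -36/(-40) = -36*(-1/40) = 9/10 ≈ 0.90000)
X + 59*(-102) = 9/10 + 59*(-102) = 9/10 - 6018 = -60171/10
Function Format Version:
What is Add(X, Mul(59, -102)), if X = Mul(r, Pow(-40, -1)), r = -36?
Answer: Rational(-60171, 10) ≈ -6017.1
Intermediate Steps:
X = Rational(9, 10) (X = Mul(-36, Pow(-40, -1)) = Mul(-36, Rational(-1, 40)) = Rational(9, 10) ≈ 0.90000)
Add(X, Mul(59, -102)) = Add(Rational(9, 10), Mul(59, -102)) = Add(Rational(9, 10), -6018) = Rational(-60171, 10)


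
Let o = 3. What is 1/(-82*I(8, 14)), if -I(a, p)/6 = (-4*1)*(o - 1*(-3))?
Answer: -1/11808 ≈ -8.4688e-5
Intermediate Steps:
I(a, p) = 144 (I(a, p) = -6*(-4*1)*(3 - 1*(-3)) = -(-24)*(3 + 3) = -(-24)*6 = -6*(-24) = 144)
1/(-82*I(8, 14)) = 1/(-82*144) = 1/(-11808) = -1/11808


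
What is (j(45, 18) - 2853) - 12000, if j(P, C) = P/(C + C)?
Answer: -59407/4 ≈ -14852.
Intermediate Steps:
j(P, C) = P/(2*C) (j(P, C) = P/((2*C)) = P*(1/(2*C)) = P/(2*C))
(j(45, 18) - 2853) - 12000 = ((1/2)*45/18 - 2853) - 12000 = ((1/2)*45*(1/18) - 2853) - 12000 = (5/4 - 2853) - 12000 = -11407/4 - 12000 = -59407/4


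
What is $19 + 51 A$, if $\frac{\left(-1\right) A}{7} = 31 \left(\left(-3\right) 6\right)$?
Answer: $199225$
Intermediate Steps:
$A = 3906$ ($A = - 7 \cdot 31 \left(\left(-3\right) 6\right) = - 7 \cdot 31 \left(-18\right) = \left(-7\right) \left(-558\right) = 3906$)
$19 + 51 A = 19 + 51 \cdot 3906 = 19 + 199206 = 199225$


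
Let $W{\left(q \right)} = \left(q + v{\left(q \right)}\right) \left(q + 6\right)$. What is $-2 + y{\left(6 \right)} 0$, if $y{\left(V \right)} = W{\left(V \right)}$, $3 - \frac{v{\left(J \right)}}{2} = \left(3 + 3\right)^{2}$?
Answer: $-2$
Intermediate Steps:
$v{\left(J \right)} = -66$ ($v{\left(J \right)} = 6 - 2 \left(3 + 3\right)^{2} = 6 - 2 \cdot 6^{2} = 6 - 72 = -66$)
$W{\left(q \right)} = \left(-66 + q\right) \left(6 + q\right)$ ($W{\left(q \right)} = \left(q - 66\right) \left(q + 6\right) = \left(-66 + q\right) \left(6 + q\right)$)
$y{\left(V \right)} = -396 + V^{2} - 60 V$
$-2 + y{\left(6 \right)} 0 = -2 + \left(-396 + 6^{2} - 360\right) 0 = -2 + \left(-396 + 36 - 360\right) 0 = -2 - 0 = -2 + 0 = -2$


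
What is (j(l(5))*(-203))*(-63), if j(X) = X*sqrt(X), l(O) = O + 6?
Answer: 140679*sqrt(11) ≈ 4.6658e+5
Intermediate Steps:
l(O) = 6 + O
j(X) = X**(3/2)
(j(l(5))*(-203))*(-63) = ((6 + 5)**(3/2)*(-203))*(-63) = (11**(3/2)*(-203))*(-63) = ((11*sqrt(11))*(-203))*(-63) = -2233*sqrt(11)*(-63) = 140679*sqrt(11)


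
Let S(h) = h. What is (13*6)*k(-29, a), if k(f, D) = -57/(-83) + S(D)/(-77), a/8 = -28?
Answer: 256074/913 ≈ 280.48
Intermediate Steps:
a = -224 (a = 8*(-28) = -224)
k(f, D) = 57/83 - D/77 (k(f, D) = -57/(-83) + D/(-77) = -57*(-1/83) + D*(-1/77) = 57/83 - D/77)
(13*6)*k(-29, a) = (13*6)*(57/83 - 1/77*(-224)) = 78*(57/83 + 32/11) = 78*(3283/913) = 256074/913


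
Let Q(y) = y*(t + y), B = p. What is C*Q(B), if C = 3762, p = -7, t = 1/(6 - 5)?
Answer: 158004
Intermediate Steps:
t = 1 (t = 1/1 = 1)
B = -7
Q(y) = y*(1 + y)
C*Q(B) = 3762*(-7*(1 - 7)) = 3762*(-7*(-6)) = 3762*42 = 158004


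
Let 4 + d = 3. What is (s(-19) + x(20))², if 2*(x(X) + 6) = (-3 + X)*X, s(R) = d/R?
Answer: 9715689/361 ≈ 26913.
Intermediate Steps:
d = -1 (d = -4 + 3 = -1)
s(R) = -1/R
x(X) = -6 + X*(-3 + X)/2 (x(X) = -6 + ((-3 + X)*X)/2 = -6 + (X*(-3 + X))/2 = -6 + X*(-3 + X)/2)
(s(-19) + x(20))² = (-1/(-19) + (-6 + (½)*20² - 3/2*20))² = (-1*(-1/19) + (-6 + (½)*400 - 30))² = (1/19 + (-6 + 200 - 30))² = (1/19 + 164)² = (3117/19)² = 9715689/361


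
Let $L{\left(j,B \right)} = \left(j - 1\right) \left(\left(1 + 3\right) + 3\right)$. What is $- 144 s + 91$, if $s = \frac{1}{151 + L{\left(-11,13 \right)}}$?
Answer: $\frac{5953}{67} \approx 88.851$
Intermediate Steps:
$L{\left(j,B \right)} = -7 + 7 j$ ($L{\left(j,B \right)} = \left(-1 + j\right) \left(4 + 3\right) = \left(-1 + j\right) 7 = -7 + 7 j$)
$s = \frac{1}{67}$ ($s = \frac{1}{151 + \left(-7 + 7 \left(-11\right)\right)} = \frac{1}{151 - 84} = \frac{1}{67} \approx 0.014925$)
$- 144 s + 91 = \left(-144\right) \frac{1}{67} + 91 = - \frac{144}{67} + 91 = \frac{5953}{67}$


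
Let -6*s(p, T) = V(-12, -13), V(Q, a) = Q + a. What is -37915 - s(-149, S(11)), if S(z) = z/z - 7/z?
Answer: -227515/6 ≈ -37919.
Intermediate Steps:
S(z) = 1 - 7/z
s(p, T) = 25/6 (s(p, T) = -(-12 - 13)/6 = -⅙*(-25) = 25/6)
-37915 - s(-149, S(11)) = -37915 - 1*25/6 = -37915 - 25/6 = -227515/6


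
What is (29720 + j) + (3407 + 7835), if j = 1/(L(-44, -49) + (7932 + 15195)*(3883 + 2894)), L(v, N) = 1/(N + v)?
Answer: 597064002232545/14576046146 ≈ 40962.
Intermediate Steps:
j = 93/14576046146 (j = 1/(1/(-49 - 44) + (7932 + 15195)*(3883 + 2894)) = 1/(1/(-93) + 23127*6777) = 1/(-1/93 + 156731679) = 1/(14576046146/93) = 93/14576046146 ≈ 6.3803e-9)
(29720 + j) + (3407 + 7835) = (29720 + 93/14576046146) + (3407 + 7835) = 433200091459213/14576046146 + 11242 = 597064002232545/14576046146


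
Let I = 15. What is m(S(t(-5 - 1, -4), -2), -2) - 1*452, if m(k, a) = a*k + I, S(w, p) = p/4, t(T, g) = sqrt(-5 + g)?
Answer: -436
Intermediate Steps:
S(w, p) = p/4 (S(w, p) = p*(1/4) = p/4)
m(k, a) = 15 + a*k (m(k, a) = a*k + 15 = 15 + a*k)
m(S(t(-5 - 1, -4), -2), -2) - 1*452 = (15 - (-2)/2) - 1*452 = (15 - 2*(-1/2)) - 452 = (15 + 1) - 452 = 16 - 452 = -436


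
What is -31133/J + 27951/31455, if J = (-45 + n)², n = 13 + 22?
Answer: -65099561/209700 ≈ -310.44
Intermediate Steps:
n = 35
J = 100 (J = (-45 + 35)² = (-10)² = 100)
-31133/J + 27951/31455 = -31133/100 + 27951/31455 = -31133*1/100 + 27951*(1/31455) = -31133/100 + 9317/10485 = -65099561/209700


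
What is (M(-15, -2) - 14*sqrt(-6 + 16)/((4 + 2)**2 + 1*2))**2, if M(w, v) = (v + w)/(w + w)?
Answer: 545329/324900 - 119*sqrt(10)/285 ≈ 0.35806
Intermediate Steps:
M(w, v) = (v + w)/(2*w) (M(w, v) = (v + w)/((2*w)) = (v + w)*(1/(2*w)) = (v + w)/(2*w))
(M(-15, -2) - 14*sqrt(-6 + 16)/((4 + 2)**2 + 1*2))**2 = ((1/2)*(-2 - 15)/(-15) - 14*sqrt(-6 + 16)/((4 + 2)**2 + 1*2))**2 = ((1/2)*(-1/15)*(-17) - 14*sqrt(10)/(6**2 + 2))**2 = (17/30 - 14*sqrt(10)/(36 + 2))**2 = (17/30 - 14*sqrt(10)/38)**2 = (17/30 - 7*sqrt(10)/19)**2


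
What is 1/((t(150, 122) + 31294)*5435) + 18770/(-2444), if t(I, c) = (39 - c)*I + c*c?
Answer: -860190057789/112003436480 ≈ -7.6800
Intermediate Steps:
t(I, c) = c**2 + I*(39 - c) (t(I, c) = I*(39 - c) + c**2 = c**2 + I*(39 - c))
1/((t(150, 122) + 31294)*5435) + 18770/(-2444) = 1/(((122**2 + 39*150 - 1*150*122) + 31294)*5435) + 18770/(-2444) = (1/5435)/((14884 + 5850 - 18300) + 31294) + 18770*(-1/2444) = (1/5435)/(2434 + 31294) - 9385/1222 = (1/5435)/33728 - 9385/1222 = (1/33728)*(1/5435) - 9385/1222 = 1/183311680 - 9385/1222 = -860190057789/112003436480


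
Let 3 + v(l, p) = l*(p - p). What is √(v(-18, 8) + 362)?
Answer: √359 ≈ 18.947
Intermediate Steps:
v(l, p) = -3 (v(l, p) = -3 + l*(p - p) = -3 + l*0 = -3 + 0 = -3)
√(v(-18, 8) + 362) = √(-3 + 362) = √359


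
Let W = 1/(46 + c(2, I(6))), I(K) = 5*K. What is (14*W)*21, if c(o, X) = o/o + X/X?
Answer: 49/8 ≈ 6.1250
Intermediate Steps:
c(o, X) = 2 (c(o, X) = 1 + 1 = 2)
W = 1/48 (W = 1/(46 + 2) = 1/48 ≈ 0.020833)
(14*W)*21 = (14*(1/48))*21 = (7/24)*21 = 49/8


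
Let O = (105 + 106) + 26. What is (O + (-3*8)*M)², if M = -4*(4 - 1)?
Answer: 275625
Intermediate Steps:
M = -12 (M = -4*3 = -12)
O = 237 (O = 211 + 26 = 237)
(O + (-3*8)*M)² = (237 - 3*8*(-12))² = (237 - 24*(-12))² = (237 + 288)² = 525² = 275625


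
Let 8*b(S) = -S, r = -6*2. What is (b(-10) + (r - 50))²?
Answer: 59049/16 ≈ 3690.6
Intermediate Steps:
r = -12
b(S) = -S/8 (b(S) = (-S)/8 = -S/8)
(b(-10) + (r - 50))² = (-⅛*(-10) + (-12 - 50))² = (5/4 - 62)² = (-243/4)² = 59049/16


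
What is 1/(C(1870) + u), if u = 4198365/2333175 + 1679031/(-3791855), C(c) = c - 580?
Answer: 117960817195/152329482423732 ≈ 0.00077438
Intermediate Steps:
C(c) = -580 + c
u = 160028242182/117960817195 (u = 4198365*(1/2333175) + 1679031*(-1/3791855) = 279891/155545 - 1679031/3791855 = 160028242182/117960817195 ≈ 1.3566)
1/(C(1870) + u) = 1/((-580 + 1870) + 160028242182/117960817195) = 1/(1290 + 160028242182/117960817195) = 1/(152329482423732/117960817195) = 117960817195/152329482423732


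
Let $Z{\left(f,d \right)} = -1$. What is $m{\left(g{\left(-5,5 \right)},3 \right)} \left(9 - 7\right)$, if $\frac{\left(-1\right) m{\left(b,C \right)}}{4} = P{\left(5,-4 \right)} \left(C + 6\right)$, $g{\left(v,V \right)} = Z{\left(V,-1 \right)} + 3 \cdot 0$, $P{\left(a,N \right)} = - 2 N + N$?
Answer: $-288$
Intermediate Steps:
$P{\left(a,N \right)} = - N$
$g{\left(v,V \right)} = -1$ ($g{\left(v,V \right)} = -1 + 3 \cdot 0 = -1 + 0 = -1$)
$m{\left(b,C \right)} = -96 - 16 C$ ($m{\left(b,C \right)} = - 4 \left(-1\right) \left(-4\right) \left(C + 6\right) = - 4 \cdot 4 \left(6 + C\right) = - 4 \left(24 + 4 C\right) = -96 - 16 C$)
$m{\left(g{\left(-5,5 \right)},3 \right)} \left(9 - 7\right) = \left(-96 - 48\right) \left(9 - 7\right) = \left(-96 - 48\right) 2 = \left(-144\right) 2 = -288$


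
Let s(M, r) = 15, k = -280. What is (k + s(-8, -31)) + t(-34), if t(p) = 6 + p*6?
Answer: -463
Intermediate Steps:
t(p) = 6 + 6*p
(k + s(-8, -31)) + t(-34) = (-280 + 15) + (6 + 6*(-34)) = -265 + (6 - 204) = -265 - 198 = -463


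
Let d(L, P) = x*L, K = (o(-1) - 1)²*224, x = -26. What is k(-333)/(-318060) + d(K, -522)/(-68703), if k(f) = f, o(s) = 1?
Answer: 37/35340 ≈ 0.0010470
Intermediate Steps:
K = 0 (K = (1 - 1)²*224 = 0²*224 = 0*224 = 0)
d(L, P) = -26*L
k(-333)/(-318060) + d(K, -522)/(-68703) = -333/(-318060) - 26*0/(-68703) = -333*(-1/318060) + 0*(-1/68703) = 37/35340 + 0 = 37/35340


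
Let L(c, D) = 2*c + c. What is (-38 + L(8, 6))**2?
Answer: 196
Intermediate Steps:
L(c, D) = 3*c
(-38 + L(8, 6))**2 = (-38 + 3*8)**2 = (-38 + 24)**2 = (-14)**2 = 196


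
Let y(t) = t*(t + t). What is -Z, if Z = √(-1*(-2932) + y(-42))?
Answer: -2*√1615 ≈ -80.374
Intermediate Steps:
y(t) = 2*t² (y(t) = t*(2*t) = 2*t²)
Z = 2*√1615 (Z = √(-1*(-2932) + 2*(-42)²) = √(2932 + 2*1764) = √(2932 + 3528) = √6460 = 2*√1615 ≈ 80.374)
-Z = -2*√1615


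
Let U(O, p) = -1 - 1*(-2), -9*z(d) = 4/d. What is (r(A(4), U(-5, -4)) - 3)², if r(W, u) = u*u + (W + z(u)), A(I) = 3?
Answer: 25/81 ≈ 0.30864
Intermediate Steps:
z(d) = -4/(9*d)
U(O, p) = 1 (U(O, p) = -1 + 2 = 1)
r(W, u) = W + u² - 4/(9*u) (r(W, u) = u*u + (W - 4/(9*u)) = u² + (W - 4/(9*u)) = W + u² - 4/(9*u))
(r(A(4), U(-5, -4)) - 3)² = ((3 + 1² - 4/9/1) - 3)² = ((3 + 1 - 4/9*1) - 3)² = ((3 + 1 - 4/9) - 3)² = (32/9 - 3)² = (5/9)² = 25/81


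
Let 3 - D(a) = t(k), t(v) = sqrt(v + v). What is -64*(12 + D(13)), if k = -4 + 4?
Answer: -960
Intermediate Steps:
k = 0
t(v) = sqrt(2)*sqrt(v) (t(v) = sqrt(2*v) = sqrt(2)*sqrt(v))
D(a) = 3 (D(a) = 3 - sqrt(2)*sqrt(0) = 3 - sqrt(2)*0 = 3 - 1*0 = 3 + 0 = 3)
-64*(12 + D(13)) = -64*(12 + 3) = -64*15 = -960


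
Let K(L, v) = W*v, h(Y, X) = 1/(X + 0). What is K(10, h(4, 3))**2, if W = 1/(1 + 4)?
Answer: 1/225 ≈ 0.0044444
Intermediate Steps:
h(Y, X) = 1/X
W = 1/5 ≈ 0.20000
K(L, v) = v/5
K(10, h(4, 3))**2 = ((1/5)/3)**2 = ((1/5)*(1/3))**2 = (1/15)**2 = 1/225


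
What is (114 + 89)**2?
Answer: 41209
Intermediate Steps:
(114 + 89)**2 = 203**2 = 41209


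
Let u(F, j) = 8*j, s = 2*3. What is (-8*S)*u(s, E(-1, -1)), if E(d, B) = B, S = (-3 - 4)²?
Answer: 3136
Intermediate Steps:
S = 49 (S = (-7)² = 49)
s = 6
(-8*S)*u(s, E(-1, -1)) = (-8*49)*(8*(-1)) = -392*(-8) = 3136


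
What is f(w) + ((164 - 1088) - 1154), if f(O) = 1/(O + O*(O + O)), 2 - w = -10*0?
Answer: -20779/10 ≈ -2077.9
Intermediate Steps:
w = 2 (w = 2 - (-10)*0 = 2 - 1*0 = 2 + 0 = 2)
f(O) = 1/(O + 2*O**2) (f(O) = 1/(O + O*(2*O)) = 1/(O + 2*O**2))
f(w) + ((164 - 1088) - 1154) = 1/(2*(1 + 2*2)) + ((164 - 1088) - 1154) = 1/(2*(1 + 4)) + (-924 - 1154) = (1/2)/5 - 2078 = (1/2)*(1/5) - 2078 = 1/10 - 2078 = -20779/10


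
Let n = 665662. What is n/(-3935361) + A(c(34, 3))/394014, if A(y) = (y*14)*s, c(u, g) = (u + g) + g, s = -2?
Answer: -44447958598/258431221509 ≈ -0.17199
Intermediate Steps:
c(u, g) = u + 2*g (c(u, g) = (g + u) + g = u + 2*g)
A(y) = -28*y (A(y) = (y*14)*(-2) = (14*y)*(-2) = -28*y)
n/(-3935361) + A(c(34, 3))/394014 = 665662/(-3935361) - 28*(34 + 2*3)/394014 = 665662*(-1/3935361) - 28*(34 + 6)*(1/394014) = -665662/3935361 - 28*40*(1/394014) = -665662/3935361 - 1120*1/394014 = -665662/3935361 - 560/197007 = -44447958598/258431221509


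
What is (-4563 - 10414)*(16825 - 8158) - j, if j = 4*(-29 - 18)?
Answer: -129805471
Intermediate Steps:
j = -188 (j = 4*(-47) = -188)
(-4563 - 10414)*(16825 - 8158) - j = (-4563 - 10414)*(16825 - 8158) - 1*(-188) = -14977*8667 + 188 = -129805659 + 188 = -129805471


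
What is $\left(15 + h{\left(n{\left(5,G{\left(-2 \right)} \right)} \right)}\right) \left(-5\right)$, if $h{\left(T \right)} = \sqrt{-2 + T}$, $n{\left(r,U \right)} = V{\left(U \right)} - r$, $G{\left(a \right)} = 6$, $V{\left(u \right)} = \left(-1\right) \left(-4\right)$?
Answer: $-75 - 5 i \sqrt{3} \approx -75.0 - 8.6602 i$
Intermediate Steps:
$V{\left(u \right)} = 4$
$n{\left(r,U \right)} = 4 - r$
$\left(15 + h{\left(n{\left(5,G{\left(-2 \right)} \right)} \right)}\right) \left(-5\right) = \left(15 + \sqrt{-2 + \left(4 - 5\right)}\right) \left(-5\right) = \left(15 + \sqrt{-2 - 1}\right) \left(-5\right) = \left(15 + \sqrt{-3}\right) \left(-5\right) = \left(15 + i \sqrt{3}\right) \left(-5\right) = -75 - 5 i \sqrt{3}$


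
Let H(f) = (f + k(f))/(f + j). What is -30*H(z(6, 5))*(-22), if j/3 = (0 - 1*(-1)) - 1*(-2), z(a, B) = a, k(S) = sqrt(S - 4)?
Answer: 264 + 44*sqrt(2) ≈ 326.23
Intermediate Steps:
k(S) = sqrt(-4 + S)
j = 9 (j = 3*((0 - 1*(-1)) - 1*(-2)) = 3*((0 + 1) + 2) = 3*(1 + 2) = 3*3 = 9)
H(f) = (f + sqrt(-4 + f))/(9 + f) (H(f) = (f + sqrt(-4 + f))/(f + 9) = (f + sqrt(-4 + f))/(9 + f))
-30*H(z(6, 5))*(-22) = -30*(6 + sqrt(-4 + 6))/(9 + 6)*(-22) = -30*(6 + sqrt(2))/15*(-22) = -2*(6 + sqrt(2))*(-22) = -30*(2/5 + sqrt(2)/15)*(-22) = (-12 - 2*sqrt(2))*(-22) = 264 + 44*sqrt(2)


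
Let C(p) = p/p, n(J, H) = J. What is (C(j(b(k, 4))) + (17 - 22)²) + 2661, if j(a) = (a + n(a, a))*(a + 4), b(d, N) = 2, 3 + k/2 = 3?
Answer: 2687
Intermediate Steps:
k = 0 (k = -6 + 2*3 = -6 + 6 = 0)
j(a) = 2*a*(4 + a) (j(a) = (a + a)*(a + 4) = (2*a)*(4 + a) = 2*a*(4 + a))
C(p) = 1
(C(j(b(k, 4))) + (17 - 22)²) + 2661 = (1 + (17 - 22)²) + 2661 = (1 + (-5)²) + 2661 = (1 + 25) + 2661 = 26 + 2661 = 2687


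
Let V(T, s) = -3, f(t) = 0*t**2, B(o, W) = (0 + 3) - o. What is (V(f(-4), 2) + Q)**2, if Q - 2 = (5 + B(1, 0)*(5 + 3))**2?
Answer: 193600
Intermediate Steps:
B(o, W) = 3 - o
f(t) = 0
Q = 443 (Q = 2 + (5 + (3 - 1*1)*(5 + 3))**2 = 2 + (5 + (3 - 1)*8)**2 = 2 + (5 + 2*8)**2 = 2 + (5 + 16)**2 = 2 + 21**2 = 2 + 441 = 443)
(V(f(-4), 2) + Q)**2 = (-3 + 443)**2 = 440**2 = 193600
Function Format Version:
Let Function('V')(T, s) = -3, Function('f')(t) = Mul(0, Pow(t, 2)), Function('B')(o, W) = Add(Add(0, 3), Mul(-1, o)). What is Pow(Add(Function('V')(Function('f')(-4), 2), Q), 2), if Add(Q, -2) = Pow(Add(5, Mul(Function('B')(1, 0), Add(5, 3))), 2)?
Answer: 193600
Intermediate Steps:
Function('B')(o, W) = Add(3, Mul(-1, o))
Function('f')(t) = 0
Q = 443 (Q = Add(2, Pow(Add(5, Mul(Add(3, Mul(-1, 1)), Add(5, 3))), 2)) = Add(2, Pow(Add(5, Mul(Add(3, -1), 8)), 2)) = Add(2, Pow(Add(5, Mul(2, 8)), 2)) = Add(2, Pow(Add(5, 16), 2)) = Add(2, Pow(21, 2)) = Add(2, 441) = 443)
Pow(Add(Function('V')(Function('f')(-4), 2), Q), 2) = Pow(Add(-3, 443), 2) = Pow(440, 2) = 193600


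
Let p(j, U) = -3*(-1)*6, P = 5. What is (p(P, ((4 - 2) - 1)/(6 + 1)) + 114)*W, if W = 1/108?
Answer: 11/9 ≈ 1.2222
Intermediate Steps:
W = 1/108 ≈ 0.0092593
p(j, U) = 18 (p(j, U) = 3*6 = 18)
(p(P, ((4 - 2) - 1)/(6 + 1)) + 114)*W = (18 + 114)*(1/108) = 132*(1/108) = 11/9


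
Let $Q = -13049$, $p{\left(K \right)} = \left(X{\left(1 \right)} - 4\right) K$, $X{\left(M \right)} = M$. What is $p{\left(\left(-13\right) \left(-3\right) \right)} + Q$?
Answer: $-13166$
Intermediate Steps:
$p{\left(K \right)} = - 3 K$ ($p{\left(K \right)} = \left(1 - 4\right) K = - 3 K$)
$p{\left(\left(-13\right) \left(-3\right) \right)} + Q = - 3 \left(\left(-13\right) \left(-3\right)\right) - 13049 = \left(-3\right) 39 - 13049 = -117 - 13049 = -13166$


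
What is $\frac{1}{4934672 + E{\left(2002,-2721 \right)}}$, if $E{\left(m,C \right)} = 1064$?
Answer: $\frac{1}{4935736} \approx 2.026 \cdot 10^{-7}$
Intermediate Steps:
$\frac{1}{4934672 + E{\left(2002,-2721 \right)}} = \frac{1}{4934672 + 1064} = \frac{1}{4935736}$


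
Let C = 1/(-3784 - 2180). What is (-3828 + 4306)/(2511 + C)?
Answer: 2850792/14975603 ≈ 0.19036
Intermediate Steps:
C = -1/5964 (C = 1/(-5964) = -1/5964 ≈ -0.00016767)
(-3828 + 4306)/(2511 + C) = (-3828 + 4306)/(2511 - 1/5964) = 478/(14975603/5964) = 478*(5964/14975603) = 2850792/14975603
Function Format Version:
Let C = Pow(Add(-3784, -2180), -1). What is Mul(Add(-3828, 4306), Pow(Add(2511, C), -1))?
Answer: Rational(2850792, 14975603) ≈ 0.19036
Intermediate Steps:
C = Rational(-1, 5964) (C = Pow(-5964, -1) = Rational(-1, 5964) ≈ -0.00016767)
Mul(Add(-3828, 4306), Pow(Add(2511, C), -1)) = Mul(Add(-3828, 4306), Pow(Add(2511, Rational(-1, 5964)), -1)) = Mul(478, Pow(Rational(14975603, 5964), -1)) = Mul(478, Rational(5964, 14975603)) = Rational(2850792, 14975603)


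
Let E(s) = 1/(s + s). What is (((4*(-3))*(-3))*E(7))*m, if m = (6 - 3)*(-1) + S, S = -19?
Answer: -396/7 ≈ -56.571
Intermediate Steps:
E(s) = 1/(2*s)
m = -22 (m = (6 - 3)*(-1) - 19 = 3*(-1) - 19 = -3 - 19 = -22)
(((4*(-3))*(-3))*E(7))*m = (((4*(-3))*(-3))*((1/2)/7))*(-22) = ((-12*(-3))*((1/2)*(1/7)))*(-22) = (36*(1/14))*(-22) = (18/7)*(-22) = -396/7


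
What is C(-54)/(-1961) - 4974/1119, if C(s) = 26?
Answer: -3261036/731453 ≈ -4.4583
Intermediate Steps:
C(-54)/(-1961) - 4974/1119 = 26/(-1961) - 4974/1119 = 26*(-1/1961) - 4974/1119 = -26/1961 - 1*1658/373 = -26/1961 - 1658/373 = -3261036/731453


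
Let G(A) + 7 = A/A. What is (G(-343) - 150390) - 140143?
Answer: -290539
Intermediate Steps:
G(A) = -6 (G(A) = -7 + A/A = -7 + 1 = -6)
(G(-343) - 150390) - 140143 = (-6 - 150390) - 140143 = -150396 - 140143 = -290539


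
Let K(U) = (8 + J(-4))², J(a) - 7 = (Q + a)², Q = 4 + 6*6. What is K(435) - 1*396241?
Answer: 1322480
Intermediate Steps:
Q = 40 (Q = 4 + 36 = 40)
J(a) = 7 + (40 + a)²
K(U) = 1718721 (K(U) = (8 + (7 + (40 - 4)²))² = (8 + (7 + 36²))² = (8 + (7 + 1296))² = (8 + 1303)² = 1311² = 1718721)
K(435) - 1*396241 = 1718721 - 1*396241 = 1718721 - 396241 = 1322480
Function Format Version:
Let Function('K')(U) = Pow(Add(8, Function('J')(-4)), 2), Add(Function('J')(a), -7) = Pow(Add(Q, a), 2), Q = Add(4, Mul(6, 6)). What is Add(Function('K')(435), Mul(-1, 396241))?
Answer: 1322480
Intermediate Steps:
Q = 40 (Q = Add(4, 36) = 40)
Function('J')(a) = Add(7, Pow(Add(40, a), 2))
Function('K')(U) = 1718721 (Function('K')(U) = Pow(Add(8, Add(7, Pow(Add(40, -4), 2))), 2) = Pow(Add(8, Add(7, Pow(36, 2))), 2) = Pow(Add(8, Add(7, 1296)), 2) = Pow(Add(8, 1303), 2) = Pow(1311, 2) = 1718721)
Add(Function('K')(435), Mul(-1, 396241)) = Add(1718721, Mul(-1, 396241)) = Add(1718721, -396241) = 1322480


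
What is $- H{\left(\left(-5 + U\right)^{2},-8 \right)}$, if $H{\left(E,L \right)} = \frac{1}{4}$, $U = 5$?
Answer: $- \frac{1}{4} \approx -0.25$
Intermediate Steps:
$H{\left(E,L \right)} = \frac{1}{4}$
$- H{\left(\left(-5 + U\right)^{2},-8 \right)} = \left(-1\right) \frac{1}{4} = - \frac{1}{4}$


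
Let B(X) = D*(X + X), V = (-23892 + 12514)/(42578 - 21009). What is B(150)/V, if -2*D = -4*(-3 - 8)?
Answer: 71177700/5689 ≈ 12511.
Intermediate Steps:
D = -22 (D = -(-2)*(-3 - 8) = -(-2)*(-11) = -1/2*44 = -22)
V = -11378/21569 ≈ -0.52752
B(X) = -44*X (B(X) = -22*(X + X) = -44*X)
B(150)/V = (-44*150)/(-11378/21569) = -6600*(-21569/11378) = 71177700/5689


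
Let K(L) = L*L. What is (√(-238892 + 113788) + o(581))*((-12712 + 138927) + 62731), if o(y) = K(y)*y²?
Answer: 21529910867118066 + 755784*I*√7819 ≈ 2.153e+16 + 6.683e+7*I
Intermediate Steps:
K(L) = L²
o(y) = y⁴ (o(y) = y²*y² = y⁴)
(√(-238892 + 113788) + o(581))*((-12712 + 138927) + 62731) = (√(-238892 + 113788) + 581⁴)*((-12712 + 138927) + 62731) = (√(-125104) + 113947428721)*(126215 + 62731) = (4*I*√7819 + 113947428721)*188946 = (113947428721 + 4*I*√7819)*188946 = 21529910867118066 + 755784*I*√7819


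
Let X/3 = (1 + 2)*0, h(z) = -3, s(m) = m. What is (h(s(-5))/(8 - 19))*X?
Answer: 0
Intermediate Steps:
X = 0 (X = 3*((1 + 2)*0) = 3*(3*0) = 3*0 = 0)
(h(s(-5))/(8 - 19))*X = (-3/(8 - 19))*0 = (-3/(-11))*0 = -1/11*(-3)*0 = (3/11)*0 = 0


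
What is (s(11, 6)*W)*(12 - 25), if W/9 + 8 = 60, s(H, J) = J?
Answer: -36504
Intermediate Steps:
W = 468 (W = -72 + 9*60 = -72 + 540 = 468)
(s(11, 6)*W)*(12 - 25) = (6*468)*(12 - 25) = 2808*(-13) = -36504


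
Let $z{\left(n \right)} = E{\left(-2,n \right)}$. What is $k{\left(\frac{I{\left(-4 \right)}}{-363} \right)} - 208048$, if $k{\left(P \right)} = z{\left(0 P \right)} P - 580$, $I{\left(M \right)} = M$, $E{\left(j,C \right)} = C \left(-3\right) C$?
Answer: $-208628$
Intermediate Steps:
$E{\left(j,C \right)} = - 3 C^{2}$ ($E{\left(j,C \right)} = - 3 C C = - 3 C^{2}$)
$z{\left(n \right)} = - 3 n^{2}$
$k{\left(P \right)} = -580$ ($k{\left(P \right)} = - 3 \left(0 P\right)^{2} P - 580 = - 3 \cdot 0^{2} P - 580 = \left(-3\right) 0 P - 580 = 0 P - 580 = 0 - 580 = -580$)
$k{\left(\frac{I{\left(-4 \right)}}{-363} \right)} - 208048 = -580 - 208048 = -208628$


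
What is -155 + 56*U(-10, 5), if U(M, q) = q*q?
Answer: 1245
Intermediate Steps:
U(M, q) = q²
-155 + 56*U(-10, 5) = -155 + 56*5² = -155 + 56*25 = -155 + 1400 = 1245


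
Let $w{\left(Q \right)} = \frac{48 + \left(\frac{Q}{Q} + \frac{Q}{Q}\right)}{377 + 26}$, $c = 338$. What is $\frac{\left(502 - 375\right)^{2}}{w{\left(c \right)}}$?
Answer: $\frac{6499987}{50} \approx 1.3 \cdot 10^{5}$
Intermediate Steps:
$w{\left(Q \right)} = \frac{50}{403}$ ($w{\left(Q \right)} = \frac{48 + \left(1 + 1\right)}{403} = \left(48 + 2\right) \frac{1}{403} = 50 \cdot \frac{1}{403} = \frac{50}{403}$)
$\frac{\left(502 - 375\right)^{2}}{w{\left(c \right)}} = \frac{\left(502 - 375\right)^{2}}{\frac{50}{403}} = 127^{2} \cdot \frac{403}{50} = 16129 \cdot \frac{403}{50} = \frac{6499987}{50}$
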